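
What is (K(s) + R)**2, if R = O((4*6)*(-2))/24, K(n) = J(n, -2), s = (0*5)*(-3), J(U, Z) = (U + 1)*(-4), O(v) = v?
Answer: 36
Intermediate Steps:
J(U, Z) = -4 - 4*U (J(U, Z) = (1 + U)*(-4) = -4 - 4*U)
s = 0 (s = 0*(-3) = 0)
K(n) = -4 - 4*n
R = -2 (R = ((4*6)*(-2))/24 = (24*(-2))*(1/24) = -48*1/24 = -2)
(K(s) + R)**2 = ((-4 - 4*0) - 2)**2 = ((-4 + 0) - 2)**2 = (-4 - 2)**2 = (-6)**2 = 36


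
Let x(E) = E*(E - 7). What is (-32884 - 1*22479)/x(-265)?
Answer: -55363/72080 ≈ -0.76808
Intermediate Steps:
x(E) = E*(-7 + E)
(-32884 - 1*22479)/x(-265) = (-32884 - 1*22479)/((-265*(-7 - 265))) = (-32884 - 22479)/((-265*(-272))) = -55363/72080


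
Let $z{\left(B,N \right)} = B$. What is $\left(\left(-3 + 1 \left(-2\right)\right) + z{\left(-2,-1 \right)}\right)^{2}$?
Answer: $49$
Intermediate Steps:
$\left(\left(-3 + 1 \left(-2\right)\right) + z{\left(-2,-1 \right)}\right)^{2} = \left(\left(-3 + 1 \left(-2\right)\right) - 2\right)^{2} = \left(\left(-3 - 2\right) - 2\right)^{2} = \left(-5 - 2\right)^{2} = \left(-7\right)^{2} = 49$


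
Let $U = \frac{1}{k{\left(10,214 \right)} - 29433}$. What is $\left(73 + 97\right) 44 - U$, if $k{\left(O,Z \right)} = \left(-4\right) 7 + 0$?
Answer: $\frac{220368281}{29461} \approx 7480.0$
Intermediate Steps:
$k{\left(O,Z \right)} = -28$ ($k{\left(O,Z \right)} = -28 + 0 = -28$)
$U = - \frac{1}{29461}$ ($U = \frac{1}{-28 - 29433} = \frac{1}{-29461} = - \frac{1}{29461} \approx -3.3943 \cdot 10^{-5}$)
$\left(73 + 97\right) 44 - U = \left(73 + 97\right) 44 - - \frac{1}{29461} = 170 \cdot 44 + \frac{1}{29461} = 7480 + \frac{1}{29461} = \frac{220368281}{29461}$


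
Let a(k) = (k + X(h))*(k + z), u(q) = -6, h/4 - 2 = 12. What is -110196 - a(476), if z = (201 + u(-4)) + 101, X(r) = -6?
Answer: -473036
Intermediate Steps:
h = 56 (h = 8 + 4*12 = 8 + 48 = 56)
z = 296 (z = (201 - 6) + 101 = 195 + 101 = 296)
a(k) = (-6 + k)*(296 + k) (a(k) = (k - 6)*(k + 296) = (-6 + k)*(296 + k))
-110196 - a(476) = -110196 - (-1776 + 476² + 290*476) = -110196 - (-1776 + 226576 + 138040) = -110196 - 1*362840 = -110196 - 362840 = -473036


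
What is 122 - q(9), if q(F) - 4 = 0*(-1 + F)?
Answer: 118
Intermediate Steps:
q(F) = 4 (q(F) = 4 + 0*(-1 + F) = 4 + 0 = 4)
122 - q(9) = 122 - 1*4 = 122 - 4 = 118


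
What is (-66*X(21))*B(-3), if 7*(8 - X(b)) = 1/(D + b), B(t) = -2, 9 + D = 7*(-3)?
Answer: 22220/21 ≈ 1058.1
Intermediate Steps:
D = -30 (D = -9 + 7*(-3) = -9 - 21 = -30)
X(b) = 8 - 1/(7*(-30 + b))
(-66*X(21))*B(-3) = -66*(-1681 + 56*21)/(7*(-30 + 21))*(-2) = -66*(-1681 + 1176)/(7*(-9))*(-2) = -66*(-1)*(-505)/(7*9)*(-2) = -66*505/63*(-2) = -11110/21*(-2) = 22220/21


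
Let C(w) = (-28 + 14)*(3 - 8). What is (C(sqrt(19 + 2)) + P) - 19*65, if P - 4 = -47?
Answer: -1208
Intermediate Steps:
P = -43 (P = 4 - 47 = -43)
C(w) = 70 (C(w) = -14*(-5) = 70)
(C(sqrt(19 + 2)) + P) - 19*65 = (70 - 43) - 19*65 = 27 - 1235 = -1208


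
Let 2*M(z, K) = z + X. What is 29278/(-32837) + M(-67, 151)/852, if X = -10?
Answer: -52418161/55954248 ≈ -0.93680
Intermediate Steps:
M(z, K) = -5 + z/2 (M(z, K) = (z - 10)/2 = (-10 + z)/2 = -5 + z/2)
29278/(-32837) + M(-67, 151)/852 = 29278/(-32837) + (-5 + (1/2)*(-67))/852 = 29278*(-1/32837) + (-5 - 67/2)*(1/852) = -29278/32837 - 77/2*1/852 = -29278/32837 - 77/1704 = -52418161/55954248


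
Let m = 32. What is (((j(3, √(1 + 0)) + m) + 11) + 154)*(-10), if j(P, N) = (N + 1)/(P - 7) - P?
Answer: -1935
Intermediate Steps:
j(P, N) = -P + (1 + N)/(-7 + P) (j(P, N) = (1 + N)/(-7 + P) - P = -P + (1 + N)/(-7 + P))
(((j(3, √(1 + 0)) + m) + 11) + 154)*(-10) = ((((1 + √(1 + 0) - 1*3² + 7*3)/(-7 + 3) + 32) + 11) + 154)*(-10) = ((((1 + √1 - 1*9 + 21)/(-4) + 32) + 11) + 154)*(-10) = (((-(1 + 1 - 9 + 21)/4 + 32) + 11) + 154)*(-10) = (((-¼*14 + 32) + 11) + 154)*(-10) = (((-7/2 + 32) + 11) + 154)*(-10) = ((57/2 + 11) + 154)*(-10) = (79/2 + 154)*(-10) = (387/2)*(-10) = -1935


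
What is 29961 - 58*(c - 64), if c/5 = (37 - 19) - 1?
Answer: 28743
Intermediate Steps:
c = 85 (c = 5*((37 - 19) - 1) = 5*(18 - 1) = 5*17 = 85)
29961 - 58*(c - 64) = 29961 - 58*(85 - 64) = 29961 - 58*21 = 29961 - 1*1218 = 29961 - 1218 = 28743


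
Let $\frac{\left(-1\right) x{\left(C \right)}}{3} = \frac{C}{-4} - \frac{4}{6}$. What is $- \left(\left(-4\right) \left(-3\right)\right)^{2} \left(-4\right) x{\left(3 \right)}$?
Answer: $2448$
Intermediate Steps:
$x{\left(C \right)} = 2 + \frac{3 C}{4}$ ($x{\left(C \right)} = - 3 \left(\frac{C}{-4} - \frac{4}{6}\right) = - 3 \left(C \left(- \frac{1}{4}\right) - \frac{2}{3}\right) = - 3 \left(- \frac{C}{4} - \frac{2}{3}\right) = - 3 \left(- \frac{2}{3} - \frac{C}{4}\right) = 2 + \frac{3 C}{4}$)
$- \left(\left(-4\right) \left(-3\right)\right)^{2} \left(-4\right) x{\left(3 \right)} = - \left(\left(-4\right) \left(-3\right)\right)^{2} \left(-4\right) \left(2 + \frac{3}{4} \cdot 3\right) = - 12^{2} \left(-4\right) \left(2 + \frac{9}{4}\right) = \left(-1\right) 144 \left(-4\right) \frac{17}{4} = \left(-144\right) \left(-4\right) \frac{17}{4} = 576 \cdot \frac{17}{4} = 2448$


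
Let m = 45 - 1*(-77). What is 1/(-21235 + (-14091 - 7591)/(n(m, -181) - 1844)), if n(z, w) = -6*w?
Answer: -379/8037224 ≈ -4.7156e-5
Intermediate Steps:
m = 122 (m = 45 + 77 = 122)
1/(-21235 + (-14091 - 7591)/(n(m, -181) - 1844)) = 1/(-21235 + (-14091 - 7591)/(-6*(-181) - 1844)) = 1/(-21235 - 21682/(1086 - 1844)) = 1/(-21235 - 21682/(-758)) = 1/(-21235 - 21682*(-1/758)) = 1/(-21235 + 10841/379) = 1/(-8037224/379) = -379/8037224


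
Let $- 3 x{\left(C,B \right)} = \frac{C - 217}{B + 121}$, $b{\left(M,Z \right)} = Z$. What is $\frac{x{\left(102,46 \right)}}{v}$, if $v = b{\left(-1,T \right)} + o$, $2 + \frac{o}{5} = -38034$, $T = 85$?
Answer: $- \frac{1}{828153} \approx -1.2075 \cdot 10^{-6}$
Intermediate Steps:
$x{\left(C,B \right)} = - \frac{-217 + C}{3 \left(121 + B\right)}$ ($x{\left(C,B \right)} = - \frac{\left(C - 217\right) \frac{1}{B + 121}}{3} = - \frac{\left(-217 + C\right) \frac{1}{121 + B}}{3} = - \frac{\frac{1}{121 + B} \left(-217 + C\right)}{3} = - \frac{-217 + C}{3 \left(121 + B\right)}$)
$o = -190180$ ($o = -10 + 5 \left(-38034\right) = -10 - 190170 = -190180$)
$v = -190095$ ($v = 85 - 190180 = -190095$)
$\frac{x{\left(102,46 \right)}}{v} = \frac{\frac{1}{3} \frac{1}{121 + 46} \left(217 - 102\right)}{-190095} = \frac{217 - 102}{3 \cdot 167} \left(- \frac{1}{190095}\right) = \frac{1}{3} \cdot \frac{1}{167} \cdot 115 \left(- \frac{1}{190095}\right) = \frac{115}{501} \left(- \frac{1}{190095}\right) = - \frac{1}{828153}$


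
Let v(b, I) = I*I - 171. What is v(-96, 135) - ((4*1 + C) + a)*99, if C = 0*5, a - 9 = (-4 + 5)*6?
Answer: 16173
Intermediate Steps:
a = 15 (a = 9 + (-4 + 5)*6 = 9 + 1*6 = 9 + 6 = 15)
v(b, I) = -171 + I**2 (v(b, I) = I**2 - 171 = -171 + I**2)
C = 0
v(-96, 135) - ((4*1 + C) + a)*99 = (-171 + 135**2) - ((4*1 + 0) + 15)*99 = (-171 + 18225) - ((4 + 0) + 15)*99 = 18054 - (4 + 15)*99 = 18054 - 19*99 = 18054 - 1*1881 = 18054 - 1881 = 16173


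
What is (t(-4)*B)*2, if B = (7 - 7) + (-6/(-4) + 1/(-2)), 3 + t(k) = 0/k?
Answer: -6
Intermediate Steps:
t(k) = -3 (t(k) = -3 + 0/k = -3 + 0 = -3)
B = 1 (B = 0 + (-6*(-1/4) + 1*(-1/2)) = 0 + (3/2 - 1/2) = 0 + 1 = 1)
(t(-4)*B)*2 = -3*1*2 = -3*2 = -6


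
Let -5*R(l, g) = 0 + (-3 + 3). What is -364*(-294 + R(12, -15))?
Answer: 107016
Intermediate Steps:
R(l, g) = 0 (R(l, g) = -(0 + (-3 + 3))/5 = -(0 + 0)/5 = -⅕*0 = 0)
-364*(-294 + R(12, -15)) = -364*(-294 + 0) = -364*(-294) = 107016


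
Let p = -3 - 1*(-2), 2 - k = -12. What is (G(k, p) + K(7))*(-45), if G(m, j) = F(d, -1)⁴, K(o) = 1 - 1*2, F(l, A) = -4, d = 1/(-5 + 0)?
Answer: -11475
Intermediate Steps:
k = 14 (k = 2 - 1*(-12) = 2 + 12 = 14)
d = -⅕ (d = 1/(-5) = -⅕ ≈ -0.20000)
p = -1 (p = -3 + 2 = -1)
K(o) = -1 (K(o) = 1 - 2 = -1)
G(m, j) = 256 (G(m, j) = (-4)⁴ = 256)
(G(k, p) + K(7))*(-45) = (256 - 1)*(-45) = 255*(-45) = -11475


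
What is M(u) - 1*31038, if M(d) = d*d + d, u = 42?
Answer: -29232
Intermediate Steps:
M(d) = d + d**2 (M(d) = d**2 + d = d + d**2)
M(u) - 1*31038 = 42*(1 + 42) - 1*31038 = 42*43 - 31038 = 1806 - 31038 = -29232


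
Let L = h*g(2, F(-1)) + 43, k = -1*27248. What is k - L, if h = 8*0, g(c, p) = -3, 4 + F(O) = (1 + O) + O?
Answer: -27291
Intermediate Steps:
F(O) = -3 + 2*O (F(O) = -4 + ((1 + O) + O) = -4 + (1 + 2*O) = -3 + 2*O)
h = 0
k = -27248
L = 43 (L = 0*(-3) + 43 = 0 + 43 = 43)
k - L = -27248 - 1*43 = -27248 - 43 = -27291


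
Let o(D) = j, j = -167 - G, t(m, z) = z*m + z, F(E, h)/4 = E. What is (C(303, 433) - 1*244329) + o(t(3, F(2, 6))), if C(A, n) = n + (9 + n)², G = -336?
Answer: -48363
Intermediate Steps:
F(E, h) = 4*E
t(m, z) = z + m*z (t(m, z) = m*z + z = z + m*z)
j = 169 (j = -167 - 1*(-336) = -167 + 336 = 169)
o(D) = 169
(C(303, 433) - 1*244329) + o(t(3, F(2, 6))) = ((433 + (9 + 433)²) - 1*244329) + 169 = ((433 + 442²) - 244329) + 169 = ((433 + 195364) - 244329) + 169 = (195797 - 244329) + 169 = -48532 + 169 = -48363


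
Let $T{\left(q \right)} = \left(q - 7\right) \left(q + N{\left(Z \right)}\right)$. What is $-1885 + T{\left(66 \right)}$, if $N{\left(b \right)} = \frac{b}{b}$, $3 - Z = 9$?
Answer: $2068$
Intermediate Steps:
$Z = -6$ ($Z = 3 - 9 = -6$)
$N{\left(b \right)} = 1$
$T{\left(q \right)} = \left(1 + q\right) \left(-7 + q\right)$ ($T{\left(q \right)} = \left(q - 7\right) \left(q + 1\right) = \left(-7 + q\right) \left(1 + q\right) = \left(1 + q\right) \left(-7 + q\right)$)
$-1885 + T{\left(66 \right)} = -1885 - \left(403 - 4356\right) = -1885 - -3953 = -1885 + 3953 = 2068$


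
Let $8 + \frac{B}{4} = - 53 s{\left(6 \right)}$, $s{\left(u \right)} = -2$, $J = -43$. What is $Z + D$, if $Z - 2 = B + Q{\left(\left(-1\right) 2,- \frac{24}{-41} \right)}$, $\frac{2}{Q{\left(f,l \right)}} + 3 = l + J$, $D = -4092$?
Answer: $- \frac{3442879}{931} \approx -3698.0$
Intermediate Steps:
$Q{\left(f,l \right)} = \frac{2}{-46 + l}$ ($Q{\left(f,l \right)} = \frac{2}{-3 + \left(l - 43\right)} = \frac{2}{-3 + \left(-43 + l\right)} = \frac{2}{-46 + l}$)
$B = 392$ ($B = -32 + 4 \left(\left(-53\right) \left(-2\right)\right) = -32 + 4 \cdot 106 = -32 + 424 = 392$)
$Z = \frac{366773}{931}$ ($Z = 2 + \left(392 + \frac{2}{-46 - \frac{24}{-41}}\right) = 2 + \left(392 + \frac{2}{-46 - - \frac{24}{41}}\right) = 2 + \left(392 + \frac{2}{-46 + \frac{24}{41}}\right) = 2 + \left(392 + \frac{2}{- \frac{1862}{41}}\right) = 2 + \left(392 + 2 \left(- \frac{41}{1862}\right)\right) = 2 + \left(392 - \frac{41}{931}\right) = 2 + \frac{364911}{931} = \frac{366773}{931} \approx 393.96$)
$Z + D = \frac{366773}{931} - 4092 = - \frac{3442879}{931}$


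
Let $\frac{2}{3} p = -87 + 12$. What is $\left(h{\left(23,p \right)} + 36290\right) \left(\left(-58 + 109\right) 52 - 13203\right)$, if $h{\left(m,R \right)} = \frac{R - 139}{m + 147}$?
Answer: $- \frac{130179261447}{340} \approx -3.8288 \cdot 10^{8}$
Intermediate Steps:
$p = - \frac{225}{2}$ ($p = \frac{3 \left(-87 + 12\right)}{2} = \frac{3}{2} \left(-75\right) = - \frac{225}{2} \approx -112.5$)
$h{\left(m,R \right)} = \frac{-139 + R}{147 + m}$
$\left(h{\left(23,p \right)} + 36290\right) \left(\left(-58 + 109\right) 52 - 13203\right) = \left(\frac{-139 - \frac{225}{2}}{147 + 23} + 36290\right) \left(\left(-58 + 109\right) 52 - 13203\right) = \left(\frac{1}{170} \left(- \frac{503}{2}\right) + 36290\right) \left(51 \cdot 52 - 13203\right) = \left(\frac{1}{170} \left(- \frac{503}{2}\right) + 36290\right) \left(2652 - 13203\right) = \left(- \frac{503}{340} + 36290\right) \left(-10551\right) = \frac{12338097}{340} \left(-10551\right) = - \frac{130179261447}{340}$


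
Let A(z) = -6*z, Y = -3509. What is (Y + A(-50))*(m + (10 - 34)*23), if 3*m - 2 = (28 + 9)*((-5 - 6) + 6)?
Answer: 1967117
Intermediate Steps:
m = -61 (m = 2/3 + ((28 + 9)*((-5 - 6) + 6))/3 = 2/3 + (37*(-11 + 6))/3 = 2/3 + (37*(-5))/3 = 2/3 + (1/3)*(-185) = 2/3 - 185/3 = -61)
(Y + A(-50))*(m + (10 - 34)*23) = (-3509 - 6*(-50))*(-61 + (10 - 34)*23) = (-3509 + 300)*(-61 - 24*23) = -3209*(-61 - 552) = -3209*(-613) = 1967117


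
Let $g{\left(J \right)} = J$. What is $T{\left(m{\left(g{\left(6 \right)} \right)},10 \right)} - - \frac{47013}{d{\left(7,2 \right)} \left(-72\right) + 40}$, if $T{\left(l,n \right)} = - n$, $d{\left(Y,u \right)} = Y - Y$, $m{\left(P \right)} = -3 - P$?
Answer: $\frac{46613}{40} \approx 1165.3$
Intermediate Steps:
$d{\left(Y,u \right)} = 0$
$T{\left(m{\left(g{\left(6 \right)} \right)},10 \right)} - - \frac{47013}{d{\left(7,2 \right)} \left(-72\right) + 40} = \left(-1\right) 10 - - \frac{47013}{0 \left(-72\right) + 40} = -10 - - \frac{47013}{0 + 40} = -10 - - \frac{47013}{40} = -10 + \frac{47013}{40} = \frac{46613}{40}$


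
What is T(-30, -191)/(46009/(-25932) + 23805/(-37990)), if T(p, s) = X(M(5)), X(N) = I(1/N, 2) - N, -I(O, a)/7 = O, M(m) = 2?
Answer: 541836174/236519317 ≈ 2.2909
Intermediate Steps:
I(O, a) = -7*O
X(N) = -N - 7/N (X(N) = -7/N - N = -N - 7/N)
T(p, s) = -11/2 (T(p, s) = -1*2 - 7/2 = -2 - 7*½ = -2 - 7/2 = -11/2)
T(-30, -191)/(46009/(-25932) + 23805/(-37990)) = -11/(2*(46009/(-25932) + 23805/(-37990))) = -11/(2*(46009*(-1/25932) + 23805*(-1/37990))) = -11/(2*(-46009/25932 - 4761/7598)) = -11/(2*(-236519317/98515668)) = -11/2*(-98515668/236519317) = 541836174/236519317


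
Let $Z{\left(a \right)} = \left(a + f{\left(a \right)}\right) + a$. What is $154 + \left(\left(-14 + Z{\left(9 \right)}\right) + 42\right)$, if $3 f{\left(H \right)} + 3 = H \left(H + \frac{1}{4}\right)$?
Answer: $\frac{907}{4} \approx 226.75$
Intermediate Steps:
$f{\left(H \right)} = -1 + \frac{H \left(\frac{1}{4} + H\right)}{3}$ ($f{\left(H \right)} = -1 + \frac{H \left(H + \frac{1}{4}\right)}{3} = -1 + \frac{H \left(\frac{1}{4} + H\right)}{3}$)
$Z{\left(a \right)} = -1 + \frac{a^{2}}{3} + \frac{25 a}{12}$ ($Z{\left(a \right)} = \left(a + \left(-1 + \frac{a^{2}}{3} + \frac{a}{12}\right)\right) + a = \left(-1 + \frac{a^{2}}{3} + \frac{13 a}{12}\right) + a = -1 + \frac{a^{2}}{3} + \frac{25 a}{12}$)
$154 + \left(\left(-14 + Z{\left(9 \right)}\right) + 42\right) = 154 + \left(\left(-14 + \left(-1 + \frac{9^{2}}{3} + \frac{25}{12} \cdot 9\right)\right) + 42\right) = 154 + \left(\left(-14 + \left(-1 + \frac{1}{3} \cdot 81 + \frac{75}{4}\right)\right) + 42\right) = 154 + \left(\left(-14 + \left(-1 + 27 + \frac{75}{4}\right)\right) + 42\right) = 154 + \left(\left(-14 + \frac{179}{4}\right) + 42\right) = 154 + \left(\frac{123}{4} + 42\right) = 154 + \frac{291}{4} = \frac{907}{4}$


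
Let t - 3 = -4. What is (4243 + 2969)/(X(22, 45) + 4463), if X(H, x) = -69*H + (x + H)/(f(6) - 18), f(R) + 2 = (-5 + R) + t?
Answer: 48080/19611 ≈ 2.4517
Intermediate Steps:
t = -1 (t = 3 - 4 = -1)
f(R) = -8 + R (f(R) = -2 + ((-5 + R) - 1) = -2 + (-6 + R) = -8 + R)
X(H, x) = -1381*H/20 - x/20 (X(H, x) = -69*H + (x + H)/((-8 + 6) - 18) = -69*H + (H + x)/(-2 - 18) = -69*H + (H + x)/(-20) = -69*H + (H + x)*(-1/20) = -69*H + (-H/20 - x/20) = -1381*H/20 - x/20)
(4243 + 2969)/(X(22, 45) + 4463) = (4243 + 2969)/((-1381/20*22 - 1/20*45) + 4463) = 7212/((-15191/10 - 9/4) + 4463) = 7212/(-30427/20 + 4463) = 7212/(58833/20) = 7212*(20/58833) = 48080/19611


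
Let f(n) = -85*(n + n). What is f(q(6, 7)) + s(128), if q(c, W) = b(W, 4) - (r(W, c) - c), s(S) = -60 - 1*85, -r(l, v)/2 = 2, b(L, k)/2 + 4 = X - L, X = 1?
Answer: 1555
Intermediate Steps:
b(L, k) = -6 - 2*L (b(L, k) = -8 + 2*(1 - L) = -8 + (2 - 2*L) = -6 - 2*L)
r(l, v) = -4 (r(l, v) = -2*2 = -4)
s(S) = -145 (s(S) = -60 - 85 = -145)
q(c, W) = -2 + c - 2*W (q(c, W) = (-6 - 2*W) - (-4 - c) = (-6 - 2*W) + (4 + c) = -2 + c - 2*W)
f(n) = -170*n
f(q(6, 7)) + s(128) = -170*(-2 + 6 - 2*7) - 145 = -170*(-2 + 6 - 14) - 145 = -170*(-10) - 145 = 1700 - 145 = 1555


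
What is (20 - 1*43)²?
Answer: 529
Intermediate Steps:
(20 - 1*43)² = (20 - 43)² = (-23)² = 529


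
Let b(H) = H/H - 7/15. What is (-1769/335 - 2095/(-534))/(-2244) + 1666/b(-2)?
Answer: 1253964581371/401429160 ≈ 3123.8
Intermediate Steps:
b(H) = 8/15 (b(H) = 1 - 7*1/15 = 1 - 7/15 = 8/15)
(-1769/335 - 2095/(-534))/(-2244) + 1666/b(-2) = (-1769/335 - 2095/(-534))/(-2244) + 1666/(8/15) = (-1769*1/335 - 2095*(-1/534))*(-1/2244) + 1666*(15/8) = (-1769/335 + 2095/534)*(-1/2244) + 12495/4 = -242821/178890*(-1/2244) + 12495/4 = 242821/401429160 + 12495/4 = 1253964581371/401429160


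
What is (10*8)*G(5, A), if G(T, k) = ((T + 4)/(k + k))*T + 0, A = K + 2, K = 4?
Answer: 300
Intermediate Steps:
A = 6 (A = 4 + 2 = 6)
G(T, k) = T*(4 + T)/(2*k) (G(T, k) = ((4 + T)/((2*k)))*T + 0 = ((4 + T)*(1/(2*k)))*T + 0 = ((4 + T)/(2*k))*T + 0 = T*(4 + T)/(2*k) + 0 = T*(4 + T)/(2*k))
(10*8)*G(5, A) = (10*8)*((½)*5*(4 + 5)/6) = 80*((½)*5*(⅙)*9) = 80*(15/4) = 300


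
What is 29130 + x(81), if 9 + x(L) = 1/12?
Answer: 349453/12 ≈ 29121.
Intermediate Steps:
x(L) = -107/12 (x(L) = -9 + 1/12 = -107/12)
29130 + x(81) = 29130 - 107/12 = 349453/12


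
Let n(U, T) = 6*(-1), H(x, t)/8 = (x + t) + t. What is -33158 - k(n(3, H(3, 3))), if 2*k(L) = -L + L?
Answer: -33158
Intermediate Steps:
H(x, t) = 8*x + 16*t (H(x, t) = 8*((x + t) + t) = 8*((t + x) + t) = 8*(x + 2*t) = 8*x + 16*t)
n(U, T) = -6
k(L) = 0 (k(L) = (-L + L)/2 = (½)*0 = 0)
-33158 - k(n(3, H(3, 3))) = -33158 - 1*0 = -33158 + 0 = -33158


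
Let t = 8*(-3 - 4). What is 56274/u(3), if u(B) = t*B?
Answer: -9379/28 ≈ -334.96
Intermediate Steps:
t = -56 (t = 8*(-7) = -56)
u(B) = -56*B
56274/u(3) = 56274/((-56*3)) = 56274/(-168) = 56274*(-1/168) = -9379/28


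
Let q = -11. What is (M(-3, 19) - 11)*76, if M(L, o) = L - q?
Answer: -228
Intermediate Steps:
M(L, o) = 11 + L (M(L, o) = L - 1*(-11) = L + 11 = 11 + L)
(M(-3, 19) - 11)*76 = ((11 - 3) - 11)*76 = (8 - 11)*76 = -3*76 = -228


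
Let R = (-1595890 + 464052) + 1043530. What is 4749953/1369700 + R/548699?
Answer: 2485338993547/751553020300 ≈ 3.3069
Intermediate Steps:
R = -88308 (R = -1131838 + 1043530 = -88308)
4749953/1369700 + R/548699 = 4749953/1369700 - 88308/548699 = 2485338993547/751553020300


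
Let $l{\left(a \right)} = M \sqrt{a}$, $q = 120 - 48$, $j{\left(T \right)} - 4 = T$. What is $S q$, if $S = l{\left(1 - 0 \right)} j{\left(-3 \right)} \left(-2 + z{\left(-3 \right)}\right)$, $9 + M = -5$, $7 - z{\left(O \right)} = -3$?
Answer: $-8064$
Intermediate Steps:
$z{\left(O \right)} = 10$ ($z{\left(O \right)} = 7 - -3 = 7 + 3 = 10$)
$M = -14$ ($M = -9 - 5 = -14$)
$j{\left(T \right)} = 4 + T$
$q = 72$
$l{\left(a \right)} = - 14 \sqrt{a}$
$S = -112$ ($S = - 14 \sqrt{1 - 0} \left(4 - 3\right) \left(-2 + 10\right) = - 14 \sqrt{1 + 0} \cdot 1 \cdot 8 = - 14 \sqrt{1} \cdot 8 = \left(-14\right) 1 \cdot 8 = \left(-14\right) 8 = -112$)
$S q = \left(-112\right) 72 = -8064$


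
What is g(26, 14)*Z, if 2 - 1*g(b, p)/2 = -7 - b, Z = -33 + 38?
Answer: 350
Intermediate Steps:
Z = 5
g(b, p) = 18 + 2*b (g(b, p) = 4 - 2*(-7 - b) = 4 + (14 + 2*b) = 18 + 2*b)
g(26, 14)*Z = (18 + 2*26)*5 = (18 + 52)*5 = 70*5 = 350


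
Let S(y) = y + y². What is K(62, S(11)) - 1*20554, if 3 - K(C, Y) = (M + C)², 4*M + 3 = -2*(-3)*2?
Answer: -394865/16 ≈ -24679.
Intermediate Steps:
M = 9/4 (M = -¾ + (-2*(-3)*2)/4 = -¾ + (6*2)/4 = -¾ + (¼)*12 = -¾ + 3 = 9/4 ≈ 2.2500)
K(C, Y) = 3 - (9/4 + C)²
K(62, S(11)) - 1*20554 = (3 - (9 + 4*62)²/16) - 1*20554 = (3 - (9 + 248)²/16) - 20554 = (3 - 1/16*257²) - 20554 = (3 - 1/16*66049) - 20554 = (3 - 66049/16) - 20554 = -66001/16 - 20554 = -394865/16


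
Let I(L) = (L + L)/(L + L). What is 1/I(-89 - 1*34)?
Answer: 1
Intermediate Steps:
I(L) = 1 (I(L) = (2*L)/((2*L)) = (2*L)*(1/(2*L)) = 1)
1/I(-89 - 1*34) = 1/1 = 1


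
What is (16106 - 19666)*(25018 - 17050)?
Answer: -28366080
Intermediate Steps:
(16106 - 19666)*(25018 - 17050) = -3560*7968 = -28366080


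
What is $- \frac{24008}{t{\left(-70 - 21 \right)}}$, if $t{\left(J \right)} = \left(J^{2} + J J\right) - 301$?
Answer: $- \frac{24008}{16261} \approx -1.4764$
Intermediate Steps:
$t{\left(J \right)} = -301 + 2 J^{2}$ ($t{\left(J \right)} = \left(J^{2} + J^{2}\right) - 301 = 2 J^{2} - 301 = -301 + 2 J^{2}$)
$- \frac{24008}{t{\left(-70 - 21 \right)}} = - \frac{24008}{-301 + 2 \left(-70 - 21\right)^{2}} = - \frac{24008}{-301 + 2 \left(-91\right)^{2}} = - \frac{24008}{-301 + 2 \cdot 8281} = - \frac{24008}{-301 + 16562} = - \frac{24008}{16261}$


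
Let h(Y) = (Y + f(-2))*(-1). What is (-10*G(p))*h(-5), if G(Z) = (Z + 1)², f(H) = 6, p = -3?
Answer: 40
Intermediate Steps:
G(Z) = (1 + Z)²
h(Y) = -6 - Y (h(Y) = (Y + 6)*(-1) = (6 + Y)*(-1) = -6 - Y)
(-10*G(p))*h(-5) = (-10*(1 - 3)²)*(-6 - 1*(-5)) = (-10*(-2)²)*(-6 + 5) = -10*4*(-1) = -40*(-1) = 40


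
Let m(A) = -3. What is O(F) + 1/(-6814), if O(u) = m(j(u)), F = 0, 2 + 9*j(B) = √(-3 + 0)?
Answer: -20443/6814 ≈ -3.0001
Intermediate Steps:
j(B) = -2/9 + I*√3/9 (j(B) = -2/9 + √(-3 + 0)/9 = -2/9 + √(-3)/9 = -2/9 + (I*√3)/9 = -2/9 + I*√3/9)
O(u) = -3
O(F) + 1/(-6814) = -3 + 1/(-6814) = -3 - 1/6814 = -20443/6814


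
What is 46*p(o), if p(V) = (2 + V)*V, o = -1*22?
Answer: 20240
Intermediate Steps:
o = -22
p(V) = V*(2 + V)
46*p(o) = 46*(-22*(2 - 22)) = 46*(-22*(-20)) = 46*440 = 20240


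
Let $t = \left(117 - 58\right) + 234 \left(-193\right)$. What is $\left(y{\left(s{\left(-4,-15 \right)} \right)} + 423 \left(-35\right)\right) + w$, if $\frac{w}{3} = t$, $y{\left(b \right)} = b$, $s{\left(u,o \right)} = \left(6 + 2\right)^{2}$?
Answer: $-150050$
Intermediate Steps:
$s{\left(u,o \right)} = 64$ ($s{\left(u,o \right)} = 8^{2} = 64$)
$t = -45103$ ($t = 59 - 45162 = -45103$)
$w = -135309$ ($w = 3 \left(-45103\right) = -135309$)
$\left(y{\left(s{\left(-4,-15 \right)} \right)} + 423 \left(-35\right)\right) + w = \left(64 + 423 \left(-35\right)\right) - 135309 = \left(64 - 14805\right) - 135309 = -14741 - 135309 = -150050$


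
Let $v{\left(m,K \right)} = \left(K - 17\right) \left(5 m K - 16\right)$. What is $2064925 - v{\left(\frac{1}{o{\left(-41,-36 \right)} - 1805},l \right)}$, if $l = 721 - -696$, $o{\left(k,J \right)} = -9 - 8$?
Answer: $\frac{1906512575}{911} \approx 2.0928 \cdot 10^{6}$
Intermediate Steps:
$o{\left(k,J \right)} = -17$ ($o{\left(k,J \right)} = -9 - 8 = -17$)
$l = 1417$ ($l = 721 + 696 = 1417$)
$v{\left(m,K \right)} = \left(-17 + K\right) \left(-16 + 5 K m\right)$ ($v{\left(m,K \right)} = \left(-17 + K\right) \left(5 K m - 16\right) = \left(-17 + K\right) \left(-16 + 5 K m\right)$)
$2064925 - v{\left(\frac{1}{o{\left(-41,-36 \right)} - 1805},l \right)} = 2064925 - \left(272 - 22672 - \frac{120445}{-17 - 1805} + \frac{5 \cdot 1417^{2}}{-17 - 1805}\right) = 2064925 - \left(272 - 22672 - \frac{120445}{-1822} + 5 \frac{1}{-1822} \cdot 2007889\right) = 2064925 - \left(272 - 22672 - 120445 \left(- \frac{1}{1822}\right) + 5 \left(- \frac{1}{1822}\right) 2007889\right) = 2064925 - \left(272 - 22672 + \frac{120445}{1822} - \frac{10039445}{1822}\right) = 2064925 - - \frac{25365900}{911} = 2064925 + \frac{25365900}{911} = \frac{1906512575}{911}$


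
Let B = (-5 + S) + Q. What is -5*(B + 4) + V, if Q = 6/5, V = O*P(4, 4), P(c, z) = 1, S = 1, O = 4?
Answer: -2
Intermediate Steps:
V = 4 (V = 4*1 = 4)
Q = 6/5 (Q = 6*(⅕) = 6/5 ≈ 1.2000)
B = -14/5 (B = (-5 + 1) + 6/5 = -4 + 6/5 = -14/5 ≈ -2.8000)
-5*(B + 4) + V = -5*(-14/5 + 4) + 4 = -5*6/5 + 4 = -6 + 4 = -2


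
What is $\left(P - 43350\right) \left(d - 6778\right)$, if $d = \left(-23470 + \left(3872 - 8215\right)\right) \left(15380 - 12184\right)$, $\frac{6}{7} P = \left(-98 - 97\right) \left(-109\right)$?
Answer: $1649263930115$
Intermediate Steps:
$P = \frac{49595}{2}$ ($P = \frac{7 \left(-98 - 97\right) \left(-109\right)}{6} = \frac{7 \left(\left(-195\right) \left(-109\right)\right)}{6} = \frac{7}{6} \cdot 21255 = \frac{49595}{2} \approx 24798.0$)
$d = -88890348$ ($d = \left(-23470 - 4343\right) 3196 = \left(-27813\right) 3196 = -88890348$)
$\left(P - 43350\right) \left(d - 6778\right) = \left(\frac{49595}{2} - 43350\right) \left(-88890348 - 6778\right) = \left(- \frac{37105}{2}\right) \left(-88897126\right) = 1649263930115$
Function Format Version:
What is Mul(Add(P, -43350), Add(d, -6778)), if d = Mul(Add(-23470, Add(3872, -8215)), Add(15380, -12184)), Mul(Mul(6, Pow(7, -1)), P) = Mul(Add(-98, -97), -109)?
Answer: 1649263930115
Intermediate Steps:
P = Rational(49595, 2) (P = Mul(Rational(7, 6), Mul(Add(-98, -97), -109)) = Mul(Rational(7, 6), Mul(-195, -109)) = Mul(Rational(7, 6), 21255) = Rational(49595, 2) ≈ 24798.)
d = -88890348 (d = Mul(Add(-23470, -4343), 3196) = Mul(-27813, 3196) = -88890348)
Mul(Add(P, -43350), Add(d, -6778)) = Mul(Add(Rational(49595, 2), -43350), Add(-88890348, -6778)) = Mul(Rational(-37105, 2), -88897126) = 1649263930115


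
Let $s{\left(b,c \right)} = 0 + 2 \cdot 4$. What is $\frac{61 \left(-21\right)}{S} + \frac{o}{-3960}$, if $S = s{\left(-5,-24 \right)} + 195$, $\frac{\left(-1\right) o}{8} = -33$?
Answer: $- \frac{2774}{435} \approx -6.377$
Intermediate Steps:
$o = 264$ ($o = \left(-8\right) \left(-33\right) = 264$)
$s{\left(b,c \right)} = 8$ ($s{\left(b,c \right)} = 0 + 8 = 8$)
$S = 203$ ($S = 8 + 195 = 203$)
$\frac{61 \left(-21\right)}{S} + \frac{o}{-3960} = \frac{61 \left(-21\right)}{203} + \frac{264}{-3960} = \left(-1281\right) \frac{1}{203} + 264 \left(- \frac{1}{3960}\right) = - \frac{183}{29} - \frac{1}{15} = - \frac{2774}{435}$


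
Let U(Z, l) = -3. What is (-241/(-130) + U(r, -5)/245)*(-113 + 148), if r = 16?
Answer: 11731/182 ≈ 64.456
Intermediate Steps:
(-241/(-130) + U(r, -5)/245)*(-113 + 148) = (-241/(-130) - 3/245)*(-113 + 148) = (-241*(-1/130) - 3*1/245)*35 = (241/130 - 3/245)*35 = (11731/6370)*35 = 11731/182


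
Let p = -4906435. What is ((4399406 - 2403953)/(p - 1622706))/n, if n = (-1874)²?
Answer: -1995453/22929533578516 ≈ -8.7025e-8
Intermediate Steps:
n = 3511876
((4399406 - 2403953)/(p - 1622706))/n = ((4399406 - 2403953)/(-4906435 - 1622706))/3511876 = (1995453/(-6529141))*(1/3511876) = (1995453*(-1/6529141))*(1/3511876) = -1995453/6529141*1/3511876 = -1995453/22929533578516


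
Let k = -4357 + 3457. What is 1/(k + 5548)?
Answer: 1/4648 ≈ 0.00021515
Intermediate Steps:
k = -900
1/(k + 5548) = 1/(-900 + 5548) = 1/4648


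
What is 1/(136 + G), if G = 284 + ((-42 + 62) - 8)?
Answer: 1/432 ≈ 0.0023148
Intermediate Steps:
G = 296 (G = 284 + (20 - 8) = 284 + 12 = 296)
1/(136 + G) = 1/(136 + 296) = 1/432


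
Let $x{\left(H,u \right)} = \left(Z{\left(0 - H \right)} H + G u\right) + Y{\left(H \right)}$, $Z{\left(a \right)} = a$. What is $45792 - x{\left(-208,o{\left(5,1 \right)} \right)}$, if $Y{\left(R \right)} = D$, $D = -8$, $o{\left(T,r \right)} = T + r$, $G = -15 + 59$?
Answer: $88800$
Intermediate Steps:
$G = 44$
$Y{\left(R \right)} = -8$
$x{\left(H,u \right)} = -8 - H^{2} + 44 u$ ($x{\left(H,u \right)} = \left(\left(0 - H\right) H + 44 u\right) - 8 = \left(- H H + 44 u\right) - 8 = \left(- H^{2} + 44 u\right) - 8 = -8 - H^{2} + 44 u$)
$45792 - x{\left(-208,o{\left(5,1 \right)} \right)} = 45792 - \left(-8 - \left(-208\right)^{2} + 44 \left(5 + 1\right)\right) = 45792 - \left(-8 - 43264 + 44 \cdot 6\right) = 45792 - \left(-8 - 43264 + 264\right) = 45792 - -43008 = 45792 + 43008 = 88800$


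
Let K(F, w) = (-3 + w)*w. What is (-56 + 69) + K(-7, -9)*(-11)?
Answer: -1175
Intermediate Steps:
K(F, w) = w*(-3 + w)
(-56 + 69) + K(-7, -9)*(-11) = (-56 + 69) - 9*(-3 - 9)*(-11) = 13 - 9*(-12)*(-11) = 13 + 108*(-11) = 13 - 1188 = -1175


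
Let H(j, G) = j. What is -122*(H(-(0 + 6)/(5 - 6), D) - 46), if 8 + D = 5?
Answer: 4880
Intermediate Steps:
D = -3 (D = -8 + 5 = -3)
-122*(H(-(0 + 6)/(5 - 6), D) - 46) = -122*(-(0 + 6)/(5 - 6) - 46) = -122*(-6/(-1) - 46) = -122*(-6*(-1) - 46) = -122*(-1*(-6) - 46) = -122*(6 - 46) = -122*(-40) = 4880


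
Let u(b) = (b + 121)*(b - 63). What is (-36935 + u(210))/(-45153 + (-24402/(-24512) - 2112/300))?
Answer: -3591620800/13836731231 ≈ -0.25957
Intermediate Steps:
u(b) = (-63 + b)*(121 + b) (u(b) = (121 + b)*(-63 + b) = (-63 + b)*(121 + b))
(-36935 + u(210))/(-45153 + (-24402/(-24512) - 2112/300)) = (-36935 + (-7623 + 210² + 58*210))/(-45153 + (-24402/(-24512) - 2112/300)) = (-36935 + (-7623 + 44100 + 12180))/(-45153 + (-24402*(-1/24512) - 2112*1/300)) = (-36935 + 48657)/(-45153 + (12201/12256 - 176/25)) = 11722/(-45153 - 1852031/306400) = 11722/(-13836731231/306400) = 11722*(-306400/13836731231) = -3591620800/13836731231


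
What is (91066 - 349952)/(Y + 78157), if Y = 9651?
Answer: -129443/43904 ≈ -2.9483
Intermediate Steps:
(91066 - 349952)/(Y + 78157) = (91066 - 349952)/(9651 + 78157) = -258886/87808 = -258886*1/87808 = -129443/43904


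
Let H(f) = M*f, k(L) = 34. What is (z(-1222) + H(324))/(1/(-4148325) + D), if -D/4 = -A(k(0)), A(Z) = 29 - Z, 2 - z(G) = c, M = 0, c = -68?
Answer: -290382750/82966501 ≈ -3.5000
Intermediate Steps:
z(G) = 70 (z(G) = 2 - 1*(-68) = 2 + 68 = 70)
H(f) = 0 (H(f) = 0*f = 0)
D = -20 (D = -(-4)*(29 - 1*34) = -(-4)*(29 - 34) = -(-4)*(-5) = -4*5 = -20)
(z(-1222) + H(324))/(1/(-4148325) + D) = (70 + 0)/(1/(-4148325) - 20) = 70/(-1/4148325 - 20) = 70/(-82966501/4148325) = 70*(-4148325/82966501) = -290382750/82966501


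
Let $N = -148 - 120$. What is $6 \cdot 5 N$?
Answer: $-8040$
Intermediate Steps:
$N = -268$
$6 \cdot 5 N = 6 \cdot 5 \left(-268\right) = 30 \left(-268\right) = -8040$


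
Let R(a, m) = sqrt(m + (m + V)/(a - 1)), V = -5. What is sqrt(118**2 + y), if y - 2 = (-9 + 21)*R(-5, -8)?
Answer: sqrt(13926 + 2*I*sqrt(210)) ≈ 118.01 + 0.123*I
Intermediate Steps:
R(a, m) = sqrt(m + (-5 + m)/(-1 + a)) (R(a, m) = sqrt(m + (m - 5)/(a - 1)) = sqrt(m + (-5 + m)/(-1 + a)))
y = 2 + 2*I*sqrt(210) (y = 2 + (-9 + 21)*sqrt((-5 - 5*(-8))/(-1 - 5)) = 2 + 12*sqrt((-5 + 40)/(-6)) = 2 + 12*sqrt(-1/6*35) = 2 + 12*sqrt(-35/6) = 2 + 12*(I*sqrt(210)/6) = 2 + 2*I*sqrt(210) ≈ 2.0 + 28.983*I)
sqrt(118**2 + y) = sqrt(118**2 + (2 + 2*I*sqrt(210))) = sqrt(13924 + (2 + 2*I*sqrt(210))) = sqrt(13926 + 2*I*sqrt(210))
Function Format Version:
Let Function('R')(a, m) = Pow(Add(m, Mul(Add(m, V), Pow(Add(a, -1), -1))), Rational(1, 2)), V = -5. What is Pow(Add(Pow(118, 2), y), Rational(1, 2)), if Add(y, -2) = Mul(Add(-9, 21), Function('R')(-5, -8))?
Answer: Pow(Add(13926, Mul(2, I, Pow(210, Rational(1, 2)))), Rational(1, 2)) ≈ Add(118.01, Mul(0.123, I))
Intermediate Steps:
Function('R')(a, m) = Pow(Add(m, Mul(Pow(Add(-1, a), -1), Add(-5, m))), Rational(1, 2)) (Function('R')(a, m) = Pow(Add(m, Mul(Add(m, -5), Pow(Add(a, -1), -1))), Rational(1, 2)) = Pow(Add(m, Mul(Add(-5, m), Pow(Add(-1, a), -1))), Rational(1, 2)) = Pow(Add(m, Mul(Pow(Add(-1, a), -1), Add(-5, m))), Rational(1, 2)))
y = Add(2, Mul(2, I, Pow(210, Rational(1, 2)))) (y = Add(2, Mul(Add(-9, 21), Pow(Mul(Pow(Add(-1, -5), -1), Add(-5, Mul(-5, -8))), Rational(1, 2)))) = Add(2, Mul(12, Pow(Mul(Pow(-6, -1), Add(-5, 40)), Rational(1, 2)))) = Add(2, Mul(12, Pow(Mul(Rational(-1, 6), 35), Rational(1, 2)))) = Add(2, Mul(12, Pow(Rational(-35, 6), Rational(1, 2)))) = Add(2, Mul(12, Mul(Rational(1, 6), I, Pow(210, Rational(1, 2))))) = Add(2, Mul(2, I, Pow(210, Rational(1, 2)))) ≈ Add(2.0000, Mul(28.983, I)))
Pow(Add(Pow(118, 2), y), Rational(1, 2)) = Pow(Add(Pow(118, 2), Add(2, Mul(2, I, Pow(210, Rational(1, 2))))), Rational(1, 2)) = Pow(Add(13924, Add(2, Mul(2, I, Pow(210, Rational(1, 2))))), Rational(1, 2)) = Pow(Add(13926, Mul(2, I, Pow(210, Rational(1, 2)))), Rational(1, 2))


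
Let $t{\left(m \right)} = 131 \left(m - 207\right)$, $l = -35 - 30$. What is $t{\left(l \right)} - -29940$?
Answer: $-5692$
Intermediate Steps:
$l = -65$ ($l = -35 - 30 = -65$)
$t{\left(m \right)} = -27117 + 131 m$ ($t{\left(m \right)} = 131 \left(-207 + m\right) = -27117 + 131 m$)
$t{\left(l \right)} - -29940 = \left(-27117 + 131 \left(-65\right)\right) - -29940 = \left(-27117 - 8515\right) + 29940 = -35632 + 29940 = -5692$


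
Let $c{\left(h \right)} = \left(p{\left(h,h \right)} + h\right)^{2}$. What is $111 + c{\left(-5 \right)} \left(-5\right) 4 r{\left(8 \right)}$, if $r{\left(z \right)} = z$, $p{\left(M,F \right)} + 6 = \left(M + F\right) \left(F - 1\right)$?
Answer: $-384049$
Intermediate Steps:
$p{\left(M,F \right)} = -6 + \left(-1 + F\right) \left(F + M\right)$ ($p{\left(M,F \right)} = -6 + \left(M + F\right) \left(F - 1\right) = -6 + \left(F + M\right) \left(-1 + F\right) = -6 + \left(-1 + F\right) \left(F + M\right)$)
$c{\left(h \right)} = \left(-6 - h + 2 h^{2}\right)^{2}$ ($c{\left(h \right)} = \left(\left(-6 + h^{2} - h - h + h h\right) + h\right)^{2} = \left(\left(-6 + h^{2} - h - h + h^{2}\right) + h\right)^{2} = \left(\left(-6 - 2 h + 2 h^{2}\right) + h\right)^{2} = \left(-6 - h + 2 h^{2}\right)^{2}$)
$111 + c{\left(-5 \right)} \left(-5\right) 4 r{\left(8 \right)} = 111 + \left(-6 - -5 + 2 \left(-5\right)^{2}\right)^{2} \left(-5\right) 4 \cdot 8 = 111 + \left(-6 + 5 + 2 \cdot 25\right)^{2} \left(-5\right) 4 \cdot 8 = 111 + \left(-6 + 5 + 50\right)^{2} \left(-5\right) 4 \cdot 8 = 111 + 49^{2} \left(-5\right) 4 \cdot 8 = 111 + 2401 \left(-5\right) 4 \cdot 8 = 111 + \left(-12005\right) 4 \cdot 8 = 111 - 384160 = -384049$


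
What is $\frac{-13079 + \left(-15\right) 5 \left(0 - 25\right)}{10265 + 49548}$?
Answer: $- \frac{11204}{59813} \approx -0.18732$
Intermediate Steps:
$\frac{-13079 + \left(-15\right) 5 \left(0 - 25\right)}{10265 + 49548} = \frac{-13079 - 75 \left(0 - 25\right)}{59813} = \left(-13079 - -1875\right) \frac{1}{59813} = \left(-13079 + 1875\right) \frac{1}{59813} = \left(-11204\right) \frac{1}{59813} = - \frac{11204}{59813}$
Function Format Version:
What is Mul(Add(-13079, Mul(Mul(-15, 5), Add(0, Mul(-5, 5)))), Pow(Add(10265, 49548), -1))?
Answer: Rational(-11204, 59813) ≈ -0.18732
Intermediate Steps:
Mul(Add(-13079, Mul(Mul(-15, 5), Add(0, Mul(-5, 5)))), Pow(Add(10265, 49548), -1)) = Mul(Add(-13079, Mul(-75, Add(0, -25))), Pow(59813, -1)) = Mul(Add(-13079, Mul(-75, -25)), Rational(1, 59813)) = Mul(Add(-13079, 1875), Rational(1, 59813)) = Mul(-11204, Rational(1, 59813)) = Rational(-11204, 59813)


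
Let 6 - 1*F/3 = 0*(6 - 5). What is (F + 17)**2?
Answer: 1225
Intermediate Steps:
F = 18 (F = 18 - 0*(6 - 5) = 18 - 0 = 18 - 3*0 = 18 + 0 = 18)
(F + 17)**2 = (18 + 17)**2 = 35**2 = 1225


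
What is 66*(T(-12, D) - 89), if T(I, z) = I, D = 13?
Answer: -6666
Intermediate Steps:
66*(T(-12, D) - 89) = 66*(-12 - 89) = 66*(-101) = -6666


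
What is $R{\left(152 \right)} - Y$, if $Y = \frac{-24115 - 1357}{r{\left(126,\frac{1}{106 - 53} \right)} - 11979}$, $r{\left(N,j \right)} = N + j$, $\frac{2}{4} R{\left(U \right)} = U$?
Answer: $\frac{11851576}{39263} \approx 301.85$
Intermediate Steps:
$R{\left(U \right)} = 2 U$
$Y = \frac{84376}{39263}$ ($Y = \frac{-24115 - 1357}{\left(126 + \frac{1}{106 - 53}\right) - 11979} = - \frac{25472}{\left(126 + \frac{1}{53}\right) - 11979} = - \frac{25472}{\frac{6679}{53} - 11979} = - \frac{25472}{- \frac{628208}{53}} = \left(-25472\right) \left(- \frac{53}{628208}\right) = \frac{84376}{39263} \approx 2.149$)
$R{\left(152 \right)} - Y = 2 \cdot 152 - \frac{84376}{39263} = 304 - \frac{84376}{39263} = \frac{11851576}{39263}$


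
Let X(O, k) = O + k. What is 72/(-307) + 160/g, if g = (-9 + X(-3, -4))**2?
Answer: 959/2456 ≈ 0.39047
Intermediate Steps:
g = 256 (g = (-9 + (-3 - 4))**2 = (-9 - 7)**2 = (-16)**2 = 256)
72/(-307) + 160/g = 72/(-307) + 160/256 = 72*(-1/307) + 160*(1/256) = -72/307 + 5/8 = 959/2456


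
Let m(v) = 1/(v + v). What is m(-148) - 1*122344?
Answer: -36213825/296 ≈ -1.2234e+5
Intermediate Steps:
m(v) = 1/(2*v)
m(-148) - 1*122344 = (1/2)/(-148) - 1*122344 = (1/2)*(-1/148) - 122344 = -1/296 - 122344 = -36213825/296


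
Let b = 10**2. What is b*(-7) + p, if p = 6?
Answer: -694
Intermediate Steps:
b = 100
b*(-7) + p = 100*(-7) + 6 = -700 + 6 = -694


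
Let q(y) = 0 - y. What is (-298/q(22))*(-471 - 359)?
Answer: -123670/11 ≈ -11243.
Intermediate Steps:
q(y) = -y
(-298/q(22))*(-471 - 359) = (-298/((-1*22)))*(-471 - 359) = -298/(-22)*(-830) = -298*(-1/22)*(-830) = (149/11)*(-830) = -123670/11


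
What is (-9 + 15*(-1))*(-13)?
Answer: 312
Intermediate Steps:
(-9 + 15*(-1))*(-13) = (-9 - 15)*(-13) = -24*(-13) = 312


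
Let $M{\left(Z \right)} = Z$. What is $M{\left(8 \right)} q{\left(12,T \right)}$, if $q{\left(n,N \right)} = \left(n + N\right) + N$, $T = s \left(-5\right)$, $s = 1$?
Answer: $16$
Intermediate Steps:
$T = -5$ ($T = 1 \left(-5\right) = -5$)
$q{\left(n,N \right)} = n + 2 N$ ($q{\left(n,N \right)} = \left(N + n\right) + N = n + 2 N$)
$M{\left(8 \right)} q{\left(12,T \right)} = 8 \left(12 + 2 \left(-5\right)\right) = 8 \left(12 - 10\right) = 8 \cdot 2 = 16$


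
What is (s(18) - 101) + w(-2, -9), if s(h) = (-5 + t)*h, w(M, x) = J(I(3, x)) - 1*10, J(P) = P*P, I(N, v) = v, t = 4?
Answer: -48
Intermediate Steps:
J(P) = P²
w(M, x) = -10 + x² (w(M, x) = x² - 1*10 = x² - 10 = -10 + x²)
s(h) = -h (s(h) = (-5 + 4)*h = -h)
(s(18) - 101) + w(-2, -9) = (-1*18 - 101) + (-10 + (-9)²) = (-18 - 101) + (-10 + 81) = -119 + 71 = -48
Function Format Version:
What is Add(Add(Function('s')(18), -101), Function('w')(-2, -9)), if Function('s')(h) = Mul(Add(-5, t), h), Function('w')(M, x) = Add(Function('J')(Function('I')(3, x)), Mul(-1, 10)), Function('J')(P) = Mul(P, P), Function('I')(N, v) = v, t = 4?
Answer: -48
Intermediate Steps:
Function('J')(P) = Pow(P, 2)
Function('w')(M, x) = Add(-10, Pow(x, 2)) (Function('w')(M, x) = Add(Pow(x, 2), Mul(-1, 10)) = Add(Pow(x, 2), -10) = Add(-10, Pow(x, 2)))
Function('s')(h) = Mul(-1, h) (Function('s')(h) = Mul(Add(-5, 4), h) = Mul(-1, h))
Add(Add(Function('s')(18), -101), Function('w')(-2, -9)) = Add(Add(Mul(-1, 18), -101), Add(-10, Pow(-9, 2))) = Add(Add(-18, -101), Add(-10, 81)) = Add(-119, 71) = -48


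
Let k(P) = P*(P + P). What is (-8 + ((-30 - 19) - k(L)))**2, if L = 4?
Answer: 7921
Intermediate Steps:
k(P) = 2*P**2 (k(P) = P*(2*P) = 2*P**2)
(-8 + ((-30 - 19) - k(L)))**2 = (-8 + ((-30 - 19) - 2*4**2))**2 = (-8 + (-49 - 2*16))**2 = (-8 + (-49 - 1*32))**2 = (-8 + (-49 - 32))**2 = (-8 - 81)**2 = (-89)**2 = 7921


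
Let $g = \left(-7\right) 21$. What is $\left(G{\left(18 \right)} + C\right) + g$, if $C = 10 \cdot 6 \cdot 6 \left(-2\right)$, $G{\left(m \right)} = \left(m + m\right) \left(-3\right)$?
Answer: $-975$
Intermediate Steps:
$G{\left(m \right)} = - 6 m$ ($G{\left(m \right)} = 2 m \left(-3\right) = - 6 m$)
$g = -147$
$C = -720$ ($C = 10 \cdot 36 \left(-2\right) = 10 \left(-72\right) = -720$)
$\left(G{\left(18 \right)} + C\right) + g = \left(\left(-6\right) 18 - 720\right) - 147 = \left(-108 - 720\right) - 147 = -828 - 147 = -975$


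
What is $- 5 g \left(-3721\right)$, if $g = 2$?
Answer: $37210$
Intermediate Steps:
$- 5 g \left(-3721\right) = \left(-5\right) 2 \left(-3721\right) = \left(-10\right) \left(-3721\right) = 37210$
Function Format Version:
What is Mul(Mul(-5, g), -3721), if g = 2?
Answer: 37210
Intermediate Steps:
Mul(Mul(-5, g), -3721) = Mul(Mul(-5, 2), -3721) = Mul(-10, -3721) = 37210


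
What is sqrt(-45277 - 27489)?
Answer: I*sqrt(72766) ≈ 269.75*I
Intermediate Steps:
sqrt(-45277 - 27489) = sqrt(-72766) = I*sqrt(72766)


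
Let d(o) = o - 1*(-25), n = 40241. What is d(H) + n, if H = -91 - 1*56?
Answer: 40119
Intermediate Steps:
H = -147 (H = -91 - 56 = -147)
d(o) = 25 + o (d(o) = o + 25 = 25 + o)
d(H) + n = (25 - 147) + 40241 = -122 + 40241 = 40119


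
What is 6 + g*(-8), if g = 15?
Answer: -114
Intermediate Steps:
6 + g*(-8) = 6 + 15*(-8) = 6 - 120 = -114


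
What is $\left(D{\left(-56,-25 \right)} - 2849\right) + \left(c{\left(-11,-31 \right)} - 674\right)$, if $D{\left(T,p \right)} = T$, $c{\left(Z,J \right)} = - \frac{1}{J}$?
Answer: $- \frac{110948}{31} \approx -3579.0$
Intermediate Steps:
$\left(D{\left(-56,-25 \right)} - 2849\right) + \left(c{\left(-11,-31 \right)} - 674\right) = \left(-56 - 2849\right) - \frac{20893}{31} = -2905 - \frac{20893}{31} = - \frac{110948}{31}$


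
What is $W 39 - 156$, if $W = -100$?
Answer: $-4056$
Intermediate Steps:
$W 39 - 156 = \left(-100\right) 39 - 156 = -3900 - 156 = -4056$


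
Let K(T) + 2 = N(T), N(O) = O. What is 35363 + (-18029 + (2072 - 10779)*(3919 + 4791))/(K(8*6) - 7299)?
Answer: 332343838/7253 ≈ 45822.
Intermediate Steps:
K(T) = -2 + T
35363 + (-18029 + (2072 - 10779)*(3919 + 4791))/(K(8*6) - 7299) = 35363 + (-18029 + (2072 - 10779)*(3919 + 4791))/((-2 + 8*6) - 7299) = 35363 + (-18029 - 8707*8710)/((-2 + 48) - 7299) = 35363 + (-18029 - 75837970)/(46 - 7299) = 35363 - 75855999/(-7253) = 35363 - 75855999*(-1/7253) = 35363 + 75855999/7253 = 332343838/7253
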